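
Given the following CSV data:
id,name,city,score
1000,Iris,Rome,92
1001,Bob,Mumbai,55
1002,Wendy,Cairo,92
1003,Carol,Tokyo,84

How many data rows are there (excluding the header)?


Counting rows (excluding header):
Header: id,name,city,score
Data rows: 4

ANSWER: 4


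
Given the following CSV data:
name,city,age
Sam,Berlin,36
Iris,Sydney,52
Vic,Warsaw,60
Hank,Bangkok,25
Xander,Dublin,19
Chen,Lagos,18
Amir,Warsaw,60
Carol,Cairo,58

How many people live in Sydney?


Scanning city column for 'Sydney':
  Row 2: Iris -> MATCH
Total matches: 1

ANSWER: 1


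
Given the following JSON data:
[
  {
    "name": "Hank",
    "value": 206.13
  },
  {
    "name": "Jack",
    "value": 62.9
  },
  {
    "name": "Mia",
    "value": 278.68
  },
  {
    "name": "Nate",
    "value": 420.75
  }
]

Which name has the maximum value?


Comparing values:
  Hank: 206.13
  Jack: 62.9
  Mia: 278.68
  Nate: 420.75
Maximum: Nate (420.75)

ANSWER: Nate


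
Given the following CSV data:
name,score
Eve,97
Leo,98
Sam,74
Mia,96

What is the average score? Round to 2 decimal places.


Scores: 97, 98, 74, 96
Sum = 365
Count = 4
Average = 365 / 4 = 91.25

ANSWER: 91.25


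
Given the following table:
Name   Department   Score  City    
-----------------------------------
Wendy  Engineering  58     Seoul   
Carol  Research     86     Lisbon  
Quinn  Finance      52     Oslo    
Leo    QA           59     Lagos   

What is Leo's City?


Row 4: Leo
City = Lagos

ANSWER: Lagos


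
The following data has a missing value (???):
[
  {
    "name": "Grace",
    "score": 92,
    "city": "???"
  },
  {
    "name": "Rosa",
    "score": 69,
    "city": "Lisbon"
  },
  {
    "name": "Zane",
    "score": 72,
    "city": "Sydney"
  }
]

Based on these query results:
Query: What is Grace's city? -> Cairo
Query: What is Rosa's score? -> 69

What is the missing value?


The missing value is Grace's city
From query: Grace's city = Cairo

ANSWER: Cairo


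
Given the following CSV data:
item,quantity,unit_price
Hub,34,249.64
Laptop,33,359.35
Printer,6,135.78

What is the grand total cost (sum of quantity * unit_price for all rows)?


Computing row totals:
  Hub: 34 * 249.64 = 8487.76
  Laptop: 33 * 359.35 = 11858.55
  Printer: 6 * 135.78 = 814.68
Grand total = 8487.76 + 11858.55 + 814.68 = 21160.99

ANSWER: 21160.99


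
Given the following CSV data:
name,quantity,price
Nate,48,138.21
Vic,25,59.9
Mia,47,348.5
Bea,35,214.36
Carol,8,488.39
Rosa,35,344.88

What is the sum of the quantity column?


Values in 'quantity' column:
  Row 1: 48
  Row 2: 25
  Row 3: 47
  Row 4: 35
  Row 5: 8
  Row 6: 35
Sum = 48 + 25 + 47 + 35 + 8 + 35 = 198

ANSWER: 198


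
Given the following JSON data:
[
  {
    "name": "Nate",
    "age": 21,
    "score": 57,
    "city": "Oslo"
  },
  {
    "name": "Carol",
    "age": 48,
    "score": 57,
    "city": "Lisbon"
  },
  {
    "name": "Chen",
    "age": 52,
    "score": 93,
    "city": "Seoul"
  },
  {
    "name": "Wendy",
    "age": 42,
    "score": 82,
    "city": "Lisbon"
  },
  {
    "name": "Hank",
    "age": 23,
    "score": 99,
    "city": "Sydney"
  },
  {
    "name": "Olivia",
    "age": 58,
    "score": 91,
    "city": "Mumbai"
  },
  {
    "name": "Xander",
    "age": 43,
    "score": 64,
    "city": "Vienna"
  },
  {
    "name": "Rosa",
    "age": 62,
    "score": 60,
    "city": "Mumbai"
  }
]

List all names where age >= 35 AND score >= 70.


Checking both conditions:
  Nate (age=21, score=57) -> no
  Carol (age=48, score=57) -> no
  Chen (age=52, score=93) -> YES
  Wendy (age=42, score=82) -> YES
  Hank (age=23, score=99) -> no
  Olivia (age=58, score=91) -> YES
  Xander (age=43, score=64) -> no
  Rosa (age=62, score=60) -> no


ANSWER: Chen, Wendy, Olivia


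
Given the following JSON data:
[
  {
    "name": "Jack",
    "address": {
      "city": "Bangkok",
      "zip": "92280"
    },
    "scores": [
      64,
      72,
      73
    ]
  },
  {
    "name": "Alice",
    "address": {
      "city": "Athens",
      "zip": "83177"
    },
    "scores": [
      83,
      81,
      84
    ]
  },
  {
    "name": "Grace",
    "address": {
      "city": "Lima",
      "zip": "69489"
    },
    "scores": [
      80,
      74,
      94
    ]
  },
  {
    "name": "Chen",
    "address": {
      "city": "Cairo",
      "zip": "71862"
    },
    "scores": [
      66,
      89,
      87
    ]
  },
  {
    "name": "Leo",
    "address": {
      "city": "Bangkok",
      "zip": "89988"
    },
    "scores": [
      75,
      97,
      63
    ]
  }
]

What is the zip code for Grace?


Path: records[2].address.zip
Value: 69489

ANSWER: 69489


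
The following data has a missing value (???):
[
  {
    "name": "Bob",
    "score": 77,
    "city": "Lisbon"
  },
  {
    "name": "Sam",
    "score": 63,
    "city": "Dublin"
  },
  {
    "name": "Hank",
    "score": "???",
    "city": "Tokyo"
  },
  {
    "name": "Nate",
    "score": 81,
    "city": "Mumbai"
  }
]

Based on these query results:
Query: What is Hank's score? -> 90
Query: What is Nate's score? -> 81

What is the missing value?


The missing value is Hank's score
From query: Hank's score = 90

ANSWER: 90


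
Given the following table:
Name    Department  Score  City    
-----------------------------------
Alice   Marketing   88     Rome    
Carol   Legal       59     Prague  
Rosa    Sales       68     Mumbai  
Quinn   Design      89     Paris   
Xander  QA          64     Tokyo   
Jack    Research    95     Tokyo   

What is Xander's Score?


Row 5: Xander
Score = 64

ANSWER: 64


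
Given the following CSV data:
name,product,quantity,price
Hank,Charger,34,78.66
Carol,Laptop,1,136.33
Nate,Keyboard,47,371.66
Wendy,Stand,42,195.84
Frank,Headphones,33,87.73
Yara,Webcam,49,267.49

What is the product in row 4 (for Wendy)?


Row 4: Wendy
Column 'product' = Stand

ANSWER: Stand


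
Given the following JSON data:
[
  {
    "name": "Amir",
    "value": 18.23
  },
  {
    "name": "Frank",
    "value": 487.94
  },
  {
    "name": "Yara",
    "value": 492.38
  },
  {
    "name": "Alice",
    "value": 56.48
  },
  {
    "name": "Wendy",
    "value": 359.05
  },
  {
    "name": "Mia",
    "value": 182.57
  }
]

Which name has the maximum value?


Comparing values:
  Amir: 18.23
  Frank: 487.94
  Yara: 492.38
  Alice: 56.48
  Wendy: 359.05
  Mia: 182.57
Maximum: Yara (492.38)

ANSWER: Yara


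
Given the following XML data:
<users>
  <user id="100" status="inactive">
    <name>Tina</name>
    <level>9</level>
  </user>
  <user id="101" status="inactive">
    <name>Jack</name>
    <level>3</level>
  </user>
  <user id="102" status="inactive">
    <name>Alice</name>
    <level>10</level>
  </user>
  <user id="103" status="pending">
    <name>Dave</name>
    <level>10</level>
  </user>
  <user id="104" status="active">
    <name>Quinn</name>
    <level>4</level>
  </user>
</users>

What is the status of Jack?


Finding user with name = Jack
user id="101" status="inactive"

ANSWER: inactive


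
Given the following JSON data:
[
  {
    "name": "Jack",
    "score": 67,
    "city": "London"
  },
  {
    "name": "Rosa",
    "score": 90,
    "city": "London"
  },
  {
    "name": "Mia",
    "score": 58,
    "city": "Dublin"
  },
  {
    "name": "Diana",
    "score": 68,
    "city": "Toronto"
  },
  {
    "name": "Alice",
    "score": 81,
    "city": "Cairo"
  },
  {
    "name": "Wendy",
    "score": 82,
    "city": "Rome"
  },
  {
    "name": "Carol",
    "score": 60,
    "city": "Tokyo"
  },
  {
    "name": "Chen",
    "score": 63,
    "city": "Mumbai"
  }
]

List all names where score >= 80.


Filtering records where score >= 80:
  Jack (score=67) -> no
  Rosa (score=90) -> YES
  Mia (score=58) -> no
  Diana (score=68) -> no
  Alice (score=81) -> YES
  Wendy (score=82) -> YES
  Carol (score=60) -> no
  Chen (score=63) -> no


ANSWER: Rosa, Alice, Wendy


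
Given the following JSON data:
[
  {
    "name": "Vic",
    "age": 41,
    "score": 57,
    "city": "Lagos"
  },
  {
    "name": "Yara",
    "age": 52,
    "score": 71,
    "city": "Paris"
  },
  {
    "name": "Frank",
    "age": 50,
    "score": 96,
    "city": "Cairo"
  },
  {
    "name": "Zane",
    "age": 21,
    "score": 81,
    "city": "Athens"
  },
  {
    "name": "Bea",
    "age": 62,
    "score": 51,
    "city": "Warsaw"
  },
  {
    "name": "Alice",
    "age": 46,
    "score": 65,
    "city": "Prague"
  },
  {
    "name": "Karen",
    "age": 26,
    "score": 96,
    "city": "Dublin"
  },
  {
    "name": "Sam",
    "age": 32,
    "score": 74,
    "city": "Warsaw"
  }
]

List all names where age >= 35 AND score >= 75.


Checking both conditions:
  Vic (age=41, score=57) -> no
  Yara (age=52, score=71) -> no
  Frank (age=50, score=96) -> YES
  Zane (age=21, score=81) -> no
  Bea (age=62, score=51) -> no
  Alice (age=46, score=65) -> no
  Karen (age=26, score=96) -> no
  Sam (age=32, score=74) -> no


ANSWER: Frank


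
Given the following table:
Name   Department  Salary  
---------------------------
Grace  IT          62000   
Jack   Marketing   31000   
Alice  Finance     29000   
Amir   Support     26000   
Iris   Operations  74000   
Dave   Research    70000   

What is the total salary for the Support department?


Support department members:
  Amir: 26000
Total = 26000 = 26000

ANSWER: 26000


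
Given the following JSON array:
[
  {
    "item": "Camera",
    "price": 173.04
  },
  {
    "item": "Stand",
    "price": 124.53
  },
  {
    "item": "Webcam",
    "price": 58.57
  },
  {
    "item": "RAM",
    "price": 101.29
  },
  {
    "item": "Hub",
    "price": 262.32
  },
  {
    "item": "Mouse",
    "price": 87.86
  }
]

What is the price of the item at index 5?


Array index 5 -> Mouse
price = 87.86

ANSWER: 87.86


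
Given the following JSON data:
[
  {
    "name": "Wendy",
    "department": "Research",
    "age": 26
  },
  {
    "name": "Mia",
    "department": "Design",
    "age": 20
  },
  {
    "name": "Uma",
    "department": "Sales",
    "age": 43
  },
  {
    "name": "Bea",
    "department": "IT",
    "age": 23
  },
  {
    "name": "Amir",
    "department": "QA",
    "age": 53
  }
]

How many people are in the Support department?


Scanning records for department = Support
  No matches found
Count: 0

ANSWER: 0


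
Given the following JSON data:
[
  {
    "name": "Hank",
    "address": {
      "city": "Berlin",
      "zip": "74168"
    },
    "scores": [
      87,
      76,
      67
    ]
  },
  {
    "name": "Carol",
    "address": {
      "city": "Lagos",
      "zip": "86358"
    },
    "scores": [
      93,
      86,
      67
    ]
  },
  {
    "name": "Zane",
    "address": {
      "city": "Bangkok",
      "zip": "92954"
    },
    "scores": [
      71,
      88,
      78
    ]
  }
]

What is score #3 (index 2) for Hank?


Path: records[0].scores[2]
Value: 67

ANSWER: 67


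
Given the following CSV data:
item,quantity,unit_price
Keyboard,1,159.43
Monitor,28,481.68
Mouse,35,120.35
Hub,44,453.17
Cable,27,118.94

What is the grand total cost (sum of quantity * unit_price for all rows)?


Computing row totals:
  Keyboard: 1 * 159.43 = 159.43
  Monitor: 28 * 481.68 = 13487.04
  Mouse: 35 * 120.35 = 4212.25
  Hub: 44 * 453.17 = 19939.48
  Cable: 27 * 118.94 = 3211.38
Grand total = 159.43 + 13487.04 + 4212.25 + 19939.48 + 3211.38 = 41009.58

ANSWER: 41009.58


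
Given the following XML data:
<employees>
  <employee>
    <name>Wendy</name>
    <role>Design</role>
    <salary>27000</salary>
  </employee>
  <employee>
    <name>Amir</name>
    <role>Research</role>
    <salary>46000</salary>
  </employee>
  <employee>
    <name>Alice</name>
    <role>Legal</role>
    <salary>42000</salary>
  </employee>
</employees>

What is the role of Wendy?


Searching for <employee> with <name>Wendy</name>
Found at position 1
<role>Design</role>

ANSWER: Design


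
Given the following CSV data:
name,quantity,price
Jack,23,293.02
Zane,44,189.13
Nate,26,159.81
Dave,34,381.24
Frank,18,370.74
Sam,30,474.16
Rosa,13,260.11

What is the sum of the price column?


Values in 'price' column:
  Row 1: 293.02
  Row 2: 189.13
  Row 3: 159.81
  Row 4: 381.24
  Row 5: 370.74
  Row 6: 474.16
  Row 7: 260.11
Sum = 293.02 + 189.13 + 159.81 + 381.24 + 370.74 + 474.16 + 260.11 = 2128.21

ANSWER: 2128.21


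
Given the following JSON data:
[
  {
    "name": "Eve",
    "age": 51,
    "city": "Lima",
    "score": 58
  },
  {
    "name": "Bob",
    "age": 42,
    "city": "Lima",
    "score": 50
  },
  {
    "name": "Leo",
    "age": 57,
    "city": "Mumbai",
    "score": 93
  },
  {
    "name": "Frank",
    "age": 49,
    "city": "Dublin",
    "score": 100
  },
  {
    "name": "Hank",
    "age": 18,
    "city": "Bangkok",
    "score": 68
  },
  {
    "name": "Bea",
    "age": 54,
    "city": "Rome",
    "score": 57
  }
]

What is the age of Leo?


Looking up record where name = Leo
Record index: 2
Field 'age' = 57

ANSWER: 57


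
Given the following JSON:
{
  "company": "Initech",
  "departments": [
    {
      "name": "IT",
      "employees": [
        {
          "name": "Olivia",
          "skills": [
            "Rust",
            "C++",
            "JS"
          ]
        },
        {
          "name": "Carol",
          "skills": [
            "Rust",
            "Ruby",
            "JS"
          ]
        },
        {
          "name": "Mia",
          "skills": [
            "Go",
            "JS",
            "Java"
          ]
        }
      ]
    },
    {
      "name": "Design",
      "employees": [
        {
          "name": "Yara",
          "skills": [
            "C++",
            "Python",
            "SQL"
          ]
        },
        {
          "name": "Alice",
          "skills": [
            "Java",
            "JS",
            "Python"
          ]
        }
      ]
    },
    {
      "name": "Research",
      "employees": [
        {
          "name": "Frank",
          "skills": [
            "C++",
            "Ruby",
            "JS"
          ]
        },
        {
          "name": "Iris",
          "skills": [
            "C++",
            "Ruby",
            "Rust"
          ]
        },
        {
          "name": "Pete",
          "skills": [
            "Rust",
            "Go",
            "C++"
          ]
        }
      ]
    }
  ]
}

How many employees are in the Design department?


Path: departments[1].employees
Count: 2

ANSWER: 2


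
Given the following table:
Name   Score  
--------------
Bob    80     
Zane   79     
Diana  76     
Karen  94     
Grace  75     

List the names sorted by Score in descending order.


Sorting by Score (descending):
  Karen: 94
  Bob: 80
  Zane: 79
  Diana: 76
  Grace: 75


ANSWER: Karen, Bob, Zane, Diana, Grace


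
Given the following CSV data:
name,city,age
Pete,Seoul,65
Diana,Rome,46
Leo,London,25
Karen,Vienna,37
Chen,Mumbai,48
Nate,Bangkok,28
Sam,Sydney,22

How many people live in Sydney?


Scanning city column for 'Sydney':
  Row 7: Sam -> MATCH
Total matches: 1

ANSWER: 1


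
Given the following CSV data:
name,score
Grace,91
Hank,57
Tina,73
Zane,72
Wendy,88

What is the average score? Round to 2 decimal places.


Scores: 91, 57, 73, 72, 88
Sum = 381
Count = 5
Average = 381 / 5 = 76.20

ANSWER: 76.20


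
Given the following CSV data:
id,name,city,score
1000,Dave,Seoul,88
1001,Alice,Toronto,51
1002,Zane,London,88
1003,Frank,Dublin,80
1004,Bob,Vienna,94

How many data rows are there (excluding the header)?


Counting rows (excluding header):
Header: id,name,city,score
Data rows: 5

ANSWER: 5


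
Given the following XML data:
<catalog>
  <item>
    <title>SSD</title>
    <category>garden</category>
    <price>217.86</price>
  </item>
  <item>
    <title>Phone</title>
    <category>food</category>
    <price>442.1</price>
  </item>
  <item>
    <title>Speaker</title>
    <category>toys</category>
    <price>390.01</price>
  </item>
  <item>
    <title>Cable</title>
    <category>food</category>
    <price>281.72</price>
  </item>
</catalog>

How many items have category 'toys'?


Scanning <item> elements for <category>toys</category>:
  Item 3: Speaker -> MATCH
Count: 1

ANSWER: 1


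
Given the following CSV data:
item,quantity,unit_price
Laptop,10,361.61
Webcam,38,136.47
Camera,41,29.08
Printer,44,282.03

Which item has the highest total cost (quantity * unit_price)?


Computing row totals:
  Laptop: 3616.1
  Webcam: 5185.86
  Camera: 1192.28
  Printer: 12409.32
Maximum: Printer (12409.32)

ANSWER: Printer


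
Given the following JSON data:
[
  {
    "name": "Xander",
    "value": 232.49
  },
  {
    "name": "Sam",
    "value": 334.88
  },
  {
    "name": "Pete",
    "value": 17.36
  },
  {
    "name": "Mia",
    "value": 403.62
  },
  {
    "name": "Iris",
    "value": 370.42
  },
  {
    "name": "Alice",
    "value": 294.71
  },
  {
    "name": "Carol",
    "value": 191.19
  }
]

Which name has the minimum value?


Comparing values:
  Xander: 232.49
  Sam: 334.88
  Pete: 17.36
  Mia: 403.62
  Iris: 370.42
  Alice: 294.71
  Carol: 191.19
Minimum: Pete (17.36)

ANSWER: Pete


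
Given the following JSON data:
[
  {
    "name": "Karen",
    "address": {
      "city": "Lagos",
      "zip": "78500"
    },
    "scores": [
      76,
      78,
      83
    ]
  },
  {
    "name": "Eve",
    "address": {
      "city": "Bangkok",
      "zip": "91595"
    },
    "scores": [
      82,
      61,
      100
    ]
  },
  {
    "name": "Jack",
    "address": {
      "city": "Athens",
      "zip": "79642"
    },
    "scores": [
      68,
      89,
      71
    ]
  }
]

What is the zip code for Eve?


Path: records[1].address.zip
Value: 91595

ANSWER: 91595


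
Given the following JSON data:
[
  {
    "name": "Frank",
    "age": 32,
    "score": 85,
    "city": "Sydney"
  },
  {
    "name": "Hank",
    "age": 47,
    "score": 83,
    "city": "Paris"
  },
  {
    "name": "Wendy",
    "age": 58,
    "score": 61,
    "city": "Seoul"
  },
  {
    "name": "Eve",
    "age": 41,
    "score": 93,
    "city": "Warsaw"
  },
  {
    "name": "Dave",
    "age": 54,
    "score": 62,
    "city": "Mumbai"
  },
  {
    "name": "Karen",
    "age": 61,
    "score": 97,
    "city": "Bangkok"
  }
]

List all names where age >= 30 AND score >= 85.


Checking both conditions:
  Frank (age=32, score=85) -> YES
  Hank (age=47, score=83) -> no
  Wendy (age=58, score=61) -> no
  Eve (age=41, score=93) -> YES
  Dave (age=54, score=62) -> no
  Karen (age=61, score=97) -> YES


ANSWER: Frank, Eve, Karen


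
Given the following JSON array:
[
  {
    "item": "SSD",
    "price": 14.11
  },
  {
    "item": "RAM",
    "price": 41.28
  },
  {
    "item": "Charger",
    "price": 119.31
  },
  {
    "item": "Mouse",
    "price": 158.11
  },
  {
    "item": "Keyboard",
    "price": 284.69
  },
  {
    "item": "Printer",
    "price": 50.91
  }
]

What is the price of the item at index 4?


Array index 4 -> Keyboard
price = 284.69

ANSWER: 284.69


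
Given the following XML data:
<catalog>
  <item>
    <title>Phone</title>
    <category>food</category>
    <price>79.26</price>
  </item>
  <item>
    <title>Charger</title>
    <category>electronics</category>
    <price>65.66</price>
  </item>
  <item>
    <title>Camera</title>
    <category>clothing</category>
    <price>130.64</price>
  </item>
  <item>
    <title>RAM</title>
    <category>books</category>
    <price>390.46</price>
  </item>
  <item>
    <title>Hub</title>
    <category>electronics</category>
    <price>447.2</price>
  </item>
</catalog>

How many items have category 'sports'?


Scanning <item> elements for <category>sports</category>:
Count: 0

ANSWER: 0


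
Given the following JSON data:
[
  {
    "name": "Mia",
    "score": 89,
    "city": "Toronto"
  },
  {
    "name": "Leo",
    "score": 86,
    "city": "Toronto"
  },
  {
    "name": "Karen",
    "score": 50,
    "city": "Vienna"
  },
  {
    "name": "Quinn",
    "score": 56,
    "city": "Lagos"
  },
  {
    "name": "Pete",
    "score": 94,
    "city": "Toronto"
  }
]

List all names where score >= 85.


Filtering records where score >= 85:
  Mia (score=89) -> YES
  Leo (score=86) -> YES
  Karen (score=50) -> no
  Quinn (score=56) -> no
  Pete (score=94) -> YES


ANSWER: Mia, Leo, Pete


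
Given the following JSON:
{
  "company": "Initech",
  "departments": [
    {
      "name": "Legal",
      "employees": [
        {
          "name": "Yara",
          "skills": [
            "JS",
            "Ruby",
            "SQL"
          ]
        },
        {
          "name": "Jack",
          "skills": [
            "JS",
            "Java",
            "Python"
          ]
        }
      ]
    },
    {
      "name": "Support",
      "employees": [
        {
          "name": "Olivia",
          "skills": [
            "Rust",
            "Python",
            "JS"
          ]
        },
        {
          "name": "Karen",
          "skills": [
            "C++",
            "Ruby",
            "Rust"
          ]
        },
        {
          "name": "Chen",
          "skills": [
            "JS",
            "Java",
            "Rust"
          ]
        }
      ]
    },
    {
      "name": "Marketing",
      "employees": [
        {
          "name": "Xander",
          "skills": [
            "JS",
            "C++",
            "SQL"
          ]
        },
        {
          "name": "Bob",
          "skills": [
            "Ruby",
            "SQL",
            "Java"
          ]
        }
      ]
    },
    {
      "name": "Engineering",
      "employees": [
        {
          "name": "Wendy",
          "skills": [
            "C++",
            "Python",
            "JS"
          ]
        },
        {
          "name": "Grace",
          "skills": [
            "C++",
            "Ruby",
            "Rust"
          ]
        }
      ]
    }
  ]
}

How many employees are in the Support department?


Path: departments[1].employees
Count: 3

ANSWER: 3


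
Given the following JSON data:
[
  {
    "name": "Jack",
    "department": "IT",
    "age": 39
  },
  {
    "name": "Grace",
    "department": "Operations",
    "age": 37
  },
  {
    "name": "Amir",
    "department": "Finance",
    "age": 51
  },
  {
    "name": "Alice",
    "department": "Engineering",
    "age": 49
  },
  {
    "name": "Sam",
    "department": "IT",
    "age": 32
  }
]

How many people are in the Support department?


Scanning records for department = Support
  No matches found
Count: 0

ANSWER: 0


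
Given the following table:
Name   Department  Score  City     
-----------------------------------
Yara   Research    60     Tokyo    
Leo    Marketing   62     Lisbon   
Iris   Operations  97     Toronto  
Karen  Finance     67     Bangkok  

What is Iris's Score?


Row 3: Iris
Score = 97

ANSWER: 97


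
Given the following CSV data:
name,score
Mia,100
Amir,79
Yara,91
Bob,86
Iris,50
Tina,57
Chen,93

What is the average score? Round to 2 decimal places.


Scores: 100, 79, 91, 86, 50, 57, 93
Sum = 556
Count = 7
Average = 556 / 7 = 79.43

ANSWER: 79.43


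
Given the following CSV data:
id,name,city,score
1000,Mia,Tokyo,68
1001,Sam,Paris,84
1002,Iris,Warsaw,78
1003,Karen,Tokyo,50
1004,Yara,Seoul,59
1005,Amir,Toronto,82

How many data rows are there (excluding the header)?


Counting rows (excluding header):
Header: id,name,city,score
Data rows: 6

ANSWER: 6


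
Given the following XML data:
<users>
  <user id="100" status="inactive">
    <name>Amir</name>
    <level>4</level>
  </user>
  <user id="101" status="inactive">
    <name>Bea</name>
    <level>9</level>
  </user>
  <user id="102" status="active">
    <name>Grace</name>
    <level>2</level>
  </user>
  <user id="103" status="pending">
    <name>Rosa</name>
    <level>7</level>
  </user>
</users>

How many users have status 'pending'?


Counting users with status='pending':
  Rosa (id=103) -> MATCH
Count: 1

ANSWER: 1


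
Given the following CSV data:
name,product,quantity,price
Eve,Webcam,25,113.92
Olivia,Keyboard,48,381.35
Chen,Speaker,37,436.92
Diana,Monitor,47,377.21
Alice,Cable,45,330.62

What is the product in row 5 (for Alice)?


Row 5: Alice
Column 'product' = Cable

ANSWER: Cable


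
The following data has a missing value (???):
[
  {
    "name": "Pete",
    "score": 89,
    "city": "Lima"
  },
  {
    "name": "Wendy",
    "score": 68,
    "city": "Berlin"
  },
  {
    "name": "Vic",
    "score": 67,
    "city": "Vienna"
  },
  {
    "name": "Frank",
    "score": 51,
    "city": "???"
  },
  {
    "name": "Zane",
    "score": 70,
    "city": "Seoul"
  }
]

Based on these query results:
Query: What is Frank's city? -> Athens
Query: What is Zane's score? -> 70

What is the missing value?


The missing value is Frank's city
From query: Frank's city = Athens

ANSWER: Athens


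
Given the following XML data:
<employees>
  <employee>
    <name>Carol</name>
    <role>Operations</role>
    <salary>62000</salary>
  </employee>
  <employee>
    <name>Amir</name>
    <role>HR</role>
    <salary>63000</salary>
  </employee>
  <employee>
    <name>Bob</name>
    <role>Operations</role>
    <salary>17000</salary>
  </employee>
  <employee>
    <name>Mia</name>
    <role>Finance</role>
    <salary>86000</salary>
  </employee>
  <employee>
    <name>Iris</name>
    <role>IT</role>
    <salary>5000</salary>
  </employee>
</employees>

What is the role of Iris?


Searching for <employee> with <name>Iris</name>
Found at position 5
<role>IT</role>

ANSWER: IT


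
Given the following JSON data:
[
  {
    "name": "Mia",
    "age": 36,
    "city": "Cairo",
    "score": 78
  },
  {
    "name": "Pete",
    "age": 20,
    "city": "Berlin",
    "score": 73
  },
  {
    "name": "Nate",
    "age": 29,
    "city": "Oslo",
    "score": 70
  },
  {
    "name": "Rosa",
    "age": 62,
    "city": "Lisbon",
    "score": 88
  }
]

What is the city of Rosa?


Looking up record where name = Rosa
Record index: 3
Field 'city' = Lisbon

ANSWER: Lisbon


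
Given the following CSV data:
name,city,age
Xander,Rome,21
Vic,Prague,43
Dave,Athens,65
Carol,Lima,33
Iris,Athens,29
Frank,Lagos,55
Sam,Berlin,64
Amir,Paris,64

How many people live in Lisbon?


Scanning city column for 'Lisbon':
Total matches: 0

ANSWER: 0


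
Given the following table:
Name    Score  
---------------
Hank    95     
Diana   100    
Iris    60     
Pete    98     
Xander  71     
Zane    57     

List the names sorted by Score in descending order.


Sorting by Score (descending):
  Diana: 100
  Pete: 98
  Hank: 95
  Xander: 71
  Iris: 60
  Zane: 57


ANSWER: Diana, Pete, Hank, Xander, Iris, Zane


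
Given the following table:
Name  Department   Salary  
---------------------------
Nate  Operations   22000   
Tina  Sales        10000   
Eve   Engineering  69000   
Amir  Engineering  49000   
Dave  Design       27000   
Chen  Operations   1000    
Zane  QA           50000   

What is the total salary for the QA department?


QA department members:
  Zane: 50000
Total = 50000 = 50000

ANSWER: 50000


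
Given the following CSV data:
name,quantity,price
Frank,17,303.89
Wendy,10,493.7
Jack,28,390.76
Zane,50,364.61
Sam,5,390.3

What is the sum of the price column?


Values in 'price' column:
  Row 1: 303.89
  Row 2: 493.7
  Row 3: 390.76
  Row 4: 364.61
  Row 5: 390.3
Sum = 303.89 + 493.7 + 390.76 + 364.61 + 390.3 = 1943.26

ANSWER: 1943.26


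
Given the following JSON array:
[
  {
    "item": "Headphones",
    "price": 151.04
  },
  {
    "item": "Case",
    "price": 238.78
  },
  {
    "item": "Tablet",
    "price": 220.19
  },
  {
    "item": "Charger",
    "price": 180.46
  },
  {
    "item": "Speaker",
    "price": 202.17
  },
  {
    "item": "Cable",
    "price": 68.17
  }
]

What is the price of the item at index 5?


Array index 5 -> Cable
price = 68.17

ANSWER: 68.17


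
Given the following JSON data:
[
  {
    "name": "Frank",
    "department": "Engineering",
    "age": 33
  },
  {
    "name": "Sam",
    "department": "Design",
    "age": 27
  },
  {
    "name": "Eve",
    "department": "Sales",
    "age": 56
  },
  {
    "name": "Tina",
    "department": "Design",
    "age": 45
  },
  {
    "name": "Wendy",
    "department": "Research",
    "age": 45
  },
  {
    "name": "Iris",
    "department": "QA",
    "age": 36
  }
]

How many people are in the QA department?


Scanning records for department = QA
  Record 5: Iris
Count: 1

ANSWER: 1


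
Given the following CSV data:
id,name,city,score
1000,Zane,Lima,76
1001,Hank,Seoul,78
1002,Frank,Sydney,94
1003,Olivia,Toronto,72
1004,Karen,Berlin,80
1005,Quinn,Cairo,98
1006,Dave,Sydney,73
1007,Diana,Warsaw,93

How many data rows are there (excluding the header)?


Counting rows (excluding header):
Header: id,name,city,score
Data rows: 8

ANSWER: 8


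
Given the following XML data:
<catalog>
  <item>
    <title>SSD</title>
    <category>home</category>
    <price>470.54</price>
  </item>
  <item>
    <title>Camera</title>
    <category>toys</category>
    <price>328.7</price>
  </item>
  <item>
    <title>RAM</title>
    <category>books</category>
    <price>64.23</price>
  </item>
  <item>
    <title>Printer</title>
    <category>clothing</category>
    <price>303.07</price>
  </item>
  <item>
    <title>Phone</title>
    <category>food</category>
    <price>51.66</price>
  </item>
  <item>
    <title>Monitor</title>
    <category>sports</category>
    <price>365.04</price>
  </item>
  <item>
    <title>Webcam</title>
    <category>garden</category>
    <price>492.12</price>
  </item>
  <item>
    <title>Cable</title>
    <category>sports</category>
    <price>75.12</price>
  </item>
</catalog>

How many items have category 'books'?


Scanning <item> elements for <category>books</category>:
  Item 3: RAM -> MATCH
Count: 1

ANSWER: 1


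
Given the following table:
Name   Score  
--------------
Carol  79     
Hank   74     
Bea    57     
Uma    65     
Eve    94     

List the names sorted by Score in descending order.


Sorting by Score (descending):
  Eve: 94
  Carol: 79
  Hank: 74
  Uma: 65
  Bea: 57


ANSWER: Eve, Carol, Hank, Uma, Bea


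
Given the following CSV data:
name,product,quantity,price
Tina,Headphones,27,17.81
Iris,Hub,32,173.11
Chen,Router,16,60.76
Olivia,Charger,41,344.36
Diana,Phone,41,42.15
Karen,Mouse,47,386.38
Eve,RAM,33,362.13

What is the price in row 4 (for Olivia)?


Row 4: Olivia
Column 'price' = 344.36

ANSWER: 344.36


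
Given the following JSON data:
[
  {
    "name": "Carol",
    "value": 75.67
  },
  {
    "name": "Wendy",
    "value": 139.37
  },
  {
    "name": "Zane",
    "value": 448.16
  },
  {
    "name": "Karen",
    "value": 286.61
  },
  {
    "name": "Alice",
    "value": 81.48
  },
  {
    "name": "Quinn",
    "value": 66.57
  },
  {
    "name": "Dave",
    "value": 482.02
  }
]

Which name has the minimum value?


Comparing values:
  Carol: 75.67
  Wendy: 139.37
  Zane: 448.16
  Karen: 286.61
  Alice: 81.48
  Quinn: 66.57
  Dave: 482.02
Minimum: Quinn (66.57)

ANSWER: Quinn


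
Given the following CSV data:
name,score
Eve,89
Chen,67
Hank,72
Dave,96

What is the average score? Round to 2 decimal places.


Scores: 89, 67, 72, 96
Sum = 324
Count = 4
Average = 324 / 4 = 81.00

ANSWER: 81.00


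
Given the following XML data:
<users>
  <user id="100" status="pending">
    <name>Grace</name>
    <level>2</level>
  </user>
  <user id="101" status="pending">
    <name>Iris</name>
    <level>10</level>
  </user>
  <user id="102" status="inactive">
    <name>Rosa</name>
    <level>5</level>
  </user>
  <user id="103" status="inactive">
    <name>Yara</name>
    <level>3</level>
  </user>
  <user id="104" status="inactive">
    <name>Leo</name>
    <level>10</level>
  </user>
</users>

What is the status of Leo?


Finding user with name = Leo
user id="104" status="inactive"

ANSWER: inactive


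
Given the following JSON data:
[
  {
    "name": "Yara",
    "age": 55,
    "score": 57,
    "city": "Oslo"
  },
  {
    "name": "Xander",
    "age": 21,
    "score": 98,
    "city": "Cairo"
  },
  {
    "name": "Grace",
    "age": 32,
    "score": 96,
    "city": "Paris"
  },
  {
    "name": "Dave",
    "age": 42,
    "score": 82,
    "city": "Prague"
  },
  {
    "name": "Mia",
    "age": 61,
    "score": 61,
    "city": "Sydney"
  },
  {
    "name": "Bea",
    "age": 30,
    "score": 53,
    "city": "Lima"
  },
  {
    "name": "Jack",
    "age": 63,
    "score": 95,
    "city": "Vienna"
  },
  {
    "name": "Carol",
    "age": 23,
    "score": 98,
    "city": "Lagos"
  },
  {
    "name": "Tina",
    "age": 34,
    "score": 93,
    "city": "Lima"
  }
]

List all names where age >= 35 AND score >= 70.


Checking both conditions:
  Yara (age=55, score=57) -> no
  Xander (age=21, score=98) -> no
  Grace (age=32, score=96) -> no
  Dave (age=42, score=82) -> YES
  Mia (age=61, score=61) -> no
  Bea (age=30, score=53) -> no
  Jack (age=63, score=95) -> YES
  Carol (age=23, score=98) -> no
  Tina (age=34, score=93) -> no


ANSWER: Dave, Jack


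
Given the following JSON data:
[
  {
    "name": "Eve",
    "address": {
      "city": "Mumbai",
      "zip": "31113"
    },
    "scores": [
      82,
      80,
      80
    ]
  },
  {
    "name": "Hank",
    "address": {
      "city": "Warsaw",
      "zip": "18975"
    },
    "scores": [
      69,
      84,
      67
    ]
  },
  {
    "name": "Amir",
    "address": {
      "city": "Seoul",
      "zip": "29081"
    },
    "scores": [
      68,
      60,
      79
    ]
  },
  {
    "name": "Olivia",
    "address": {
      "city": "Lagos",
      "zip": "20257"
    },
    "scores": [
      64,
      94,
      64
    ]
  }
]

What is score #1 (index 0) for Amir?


Path: records[2].scores[0]
Value: 68

ANSWER: 68


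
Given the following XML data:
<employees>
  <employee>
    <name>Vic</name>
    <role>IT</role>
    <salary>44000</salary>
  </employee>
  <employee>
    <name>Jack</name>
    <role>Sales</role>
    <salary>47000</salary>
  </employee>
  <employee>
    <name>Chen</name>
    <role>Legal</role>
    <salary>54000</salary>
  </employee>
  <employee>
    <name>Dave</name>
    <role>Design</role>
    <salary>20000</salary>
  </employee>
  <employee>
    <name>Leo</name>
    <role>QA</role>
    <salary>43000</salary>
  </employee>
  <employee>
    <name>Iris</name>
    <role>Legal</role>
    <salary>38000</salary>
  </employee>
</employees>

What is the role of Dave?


Searching for <employee> with <name>Dave</name>
Found at position 4
<role>Design</role>

ANSWER: Design


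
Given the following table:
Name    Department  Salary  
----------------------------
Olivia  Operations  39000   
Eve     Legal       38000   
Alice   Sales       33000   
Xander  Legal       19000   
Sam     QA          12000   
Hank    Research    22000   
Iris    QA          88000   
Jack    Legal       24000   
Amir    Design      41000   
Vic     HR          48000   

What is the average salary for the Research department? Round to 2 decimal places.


Research department members:
  Hank: 22000
Sum = 22000
Count = 1
Average = 22000 / 1 = 22000.00

ANSWER: 22000.00


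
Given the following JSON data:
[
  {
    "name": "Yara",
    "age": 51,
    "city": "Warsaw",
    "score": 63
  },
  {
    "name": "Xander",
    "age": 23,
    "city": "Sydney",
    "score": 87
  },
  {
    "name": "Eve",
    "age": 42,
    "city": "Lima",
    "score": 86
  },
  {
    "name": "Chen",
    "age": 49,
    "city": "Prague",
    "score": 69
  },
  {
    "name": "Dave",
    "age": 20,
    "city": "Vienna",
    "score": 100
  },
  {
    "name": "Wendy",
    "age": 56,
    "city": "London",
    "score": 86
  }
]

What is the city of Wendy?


Looking up record where name = Wendy
Record index: 5
Field 'city' = London

ANSWER: London


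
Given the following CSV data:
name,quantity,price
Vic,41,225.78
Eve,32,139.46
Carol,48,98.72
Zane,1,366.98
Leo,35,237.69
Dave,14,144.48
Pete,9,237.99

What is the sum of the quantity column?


Values in 'quantity' column:
  Row 1: 41
  Row 2: 32
  Row 3: 48
  Row 4: 1
  Row 5: 35
  Row 6: 14
  Row 7: 9
Sum = 41 + 32 + 48 + 1 + 35 + 14 + 9 = 180

ANSWER: 180


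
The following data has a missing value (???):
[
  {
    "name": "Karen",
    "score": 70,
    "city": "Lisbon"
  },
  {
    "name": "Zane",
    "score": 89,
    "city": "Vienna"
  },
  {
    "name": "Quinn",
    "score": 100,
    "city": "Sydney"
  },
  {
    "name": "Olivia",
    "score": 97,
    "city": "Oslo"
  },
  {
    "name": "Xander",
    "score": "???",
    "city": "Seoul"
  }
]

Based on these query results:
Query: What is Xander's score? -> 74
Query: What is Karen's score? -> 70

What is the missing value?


The missing value is Xander's score
From query: Xander's score = 74

ANSWER: 74


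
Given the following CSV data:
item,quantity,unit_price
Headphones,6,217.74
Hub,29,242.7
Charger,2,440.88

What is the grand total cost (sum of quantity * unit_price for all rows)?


Computing row totals:
  Headphones: 6 * 217.74 = 1306.44
  Hub: 29 * 242.7 = 7038.3
  Charger: 2 * 440.88 = 881.76
Grand total = 1306.44 + 7038.3 + 881.76 = 9226.5

ANSWER: 9226.5


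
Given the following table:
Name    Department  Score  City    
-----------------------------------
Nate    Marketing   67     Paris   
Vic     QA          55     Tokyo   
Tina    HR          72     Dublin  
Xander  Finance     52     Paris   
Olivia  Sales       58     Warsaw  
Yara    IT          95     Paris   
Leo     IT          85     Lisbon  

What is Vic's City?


Row 2: Vic
City = Tokyo

ANSWER: Tokyo


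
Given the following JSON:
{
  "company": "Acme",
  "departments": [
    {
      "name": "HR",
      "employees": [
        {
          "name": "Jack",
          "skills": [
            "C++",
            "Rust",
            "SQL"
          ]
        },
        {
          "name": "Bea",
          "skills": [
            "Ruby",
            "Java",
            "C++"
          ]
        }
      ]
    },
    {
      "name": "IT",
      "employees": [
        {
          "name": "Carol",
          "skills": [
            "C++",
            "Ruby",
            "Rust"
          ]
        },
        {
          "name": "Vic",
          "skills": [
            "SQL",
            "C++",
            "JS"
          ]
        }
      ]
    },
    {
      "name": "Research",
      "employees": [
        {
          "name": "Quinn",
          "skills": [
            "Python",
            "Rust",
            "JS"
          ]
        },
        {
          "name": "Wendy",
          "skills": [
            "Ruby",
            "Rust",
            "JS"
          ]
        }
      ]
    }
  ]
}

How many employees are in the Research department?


Path: departments[2].employees
Count: 2

ANSWER: 2


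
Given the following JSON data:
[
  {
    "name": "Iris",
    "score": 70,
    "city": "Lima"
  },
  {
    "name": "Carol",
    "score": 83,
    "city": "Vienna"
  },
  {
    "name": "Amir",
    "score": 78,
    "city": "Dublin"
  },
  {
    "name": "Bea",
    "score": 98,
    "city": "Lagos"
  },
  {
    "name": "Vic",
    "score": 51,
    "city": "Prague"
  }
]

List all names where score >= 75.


Filtering records where score >= 75:
  Iris (score=70) -> no
  Carol (score=83) -> YES
  Amir (score=78) -> YES
  Bea (score=98) -> YES
  Vic (score=51) -> no


ANSWER: Carol, Amir, Bea


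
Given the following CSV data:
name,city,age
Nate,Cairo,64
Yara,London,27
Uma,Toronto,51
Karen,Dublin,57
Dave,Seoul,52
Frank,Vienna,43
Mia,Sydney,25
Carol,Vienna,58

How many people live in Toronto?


Scanning city column for 'Toronto':
  Row 3: Uma -> MATCH
Total matches: 1

ANSWER: 1


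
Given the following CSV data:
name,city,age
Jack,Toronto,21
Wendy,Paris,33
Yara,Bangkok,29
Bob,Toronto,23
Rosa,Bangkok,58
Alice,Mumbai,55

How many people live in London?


Scanning city column for 'London':
Total matches: 0

ANSWER: 0


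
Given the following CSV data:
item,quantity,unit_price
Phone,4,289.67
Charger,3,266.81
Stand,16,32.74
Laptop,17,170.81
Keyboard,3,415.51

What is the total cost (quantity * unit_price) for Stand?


Row: Stand
quantity = 16
unit_price = 32.74
total = 16 * 32.74 = 523.84

ANSWER: 523.84


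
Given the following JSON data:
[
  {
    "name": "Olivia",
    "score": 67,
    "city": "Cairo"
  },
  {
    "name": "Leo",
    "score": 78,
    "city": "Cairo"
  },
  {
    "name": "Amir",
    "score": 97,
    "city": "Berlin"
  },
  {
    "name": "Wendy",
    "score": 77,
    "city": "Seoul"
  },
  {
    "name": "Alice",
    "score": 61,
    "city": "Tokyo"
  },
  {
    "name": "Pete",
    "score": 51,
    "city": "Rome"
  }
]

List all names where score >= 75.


Filtering records where score >= 75:
  Olivia (score=67) -> no
  Leo (score=78) -> YES
  Amir (score=97) -> YES
  Wendy (score=77) -> YES
  Alice (score=61) -> no
  Pete (score=51) -> no


ANSWER: Leo, Amir, Wendy
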